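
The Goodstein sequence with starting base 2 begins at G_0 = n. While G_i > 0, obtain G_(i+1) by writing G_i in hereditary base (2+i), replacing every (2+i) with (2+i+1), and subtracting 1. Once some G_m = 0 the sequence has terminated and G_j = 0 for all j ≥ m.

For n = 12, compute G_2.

[0] 12 ≡ 2^(2 + 1) + 2^2 (base 2). Lift 3: 108. −1: 107.
[1] 107 ≡ 3^(3 + 1) + 2·3^2 + 2·3 + 2 (base 3). Lift 4: 1066. −1: 1065.
[2] 1065 ≡ 4^(4 + 1) + 2·4^2 + 2·4 + 1 (base 4). Lift 5: 15686. −1: 15685.

1065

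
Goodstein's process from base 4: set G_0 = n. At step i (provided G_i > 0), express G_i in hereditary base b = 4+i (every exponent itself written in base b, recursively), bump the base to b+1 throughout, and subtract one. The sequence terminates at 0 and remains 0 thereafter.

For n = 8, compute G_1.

[0] 8 ≡ 2·4 (base 4). Lift 5: 10. −1: 9.
[1] 9 ≡ 5 + 4 (base 5). Lift 6: 10. −1: 9.

9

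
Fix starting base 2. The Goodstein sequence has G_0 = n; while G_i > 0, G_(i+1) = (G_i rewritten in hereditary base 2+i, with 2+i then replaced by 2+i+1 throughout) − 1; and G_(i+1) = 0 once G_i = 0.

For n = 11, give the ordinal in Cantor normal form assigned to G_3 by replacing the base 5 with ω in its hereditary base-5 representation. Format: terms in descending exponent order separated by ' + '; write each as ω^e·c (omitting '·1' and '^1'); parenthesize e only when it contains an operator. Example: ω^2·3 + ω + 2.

base 2: 11 = 2^(2 + 1) + 2 + 1; at 3: 3^(3 + 1) + 3 + 1 = 85; next = 84
base 3: 84 = 3^(3 + 1) + 3; at 4: 4^(4 + 1) + 4 = 1028; next = 1027
base 4: 1027 = 4^(4 + 1) + 3; at 5: 5^(5 + 1) + 3 = 15628; next = 15627
base 5: 15627 = 5^(5 + 1) + 2; at 6: 6^(6 + 1) + 2 = 279938; next = 279937

ω^(ω + 1) + 2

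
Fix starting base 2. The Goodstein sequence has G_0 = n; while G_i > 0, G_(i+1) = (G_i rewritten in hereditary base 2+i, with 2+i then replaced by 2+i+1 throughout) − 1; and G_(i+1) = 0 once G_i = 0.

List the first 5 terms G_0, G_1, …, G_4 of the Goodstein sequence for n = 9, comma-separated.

G_0=9  [base 2] 2^(2 + 1) + 1  →[2↦3]→  3^(3 + 1) + 1 = 82  −1 ⇒ G_1=81
G_1=81  [base 3] 3^(3 + 1)  →[3↦4]→  4^(4 + 1) = 1024  −1 ⇒ G_2=1023
G_2=1023  [base 4] 3·4^4 + 3·4^3 + 3·4^2 + 3·4 + 3  →[4↦5]→  3·5^5 + 3·5^3 + 3·5^2 + 3·5 + 3 = 9843  −1 ⇒ G_3=9842
G_3=9842  [base 5] 3·5^5 + 3·5^3 + 3·5^2 + 3·5 + 2  →[5↦6]→  3·6^6 + 3·6^3 + 3·6^2 + 3·6 + 2 = 140744  −1 ⇒ G_4=140743

9, 81, 1023, 9842, 140743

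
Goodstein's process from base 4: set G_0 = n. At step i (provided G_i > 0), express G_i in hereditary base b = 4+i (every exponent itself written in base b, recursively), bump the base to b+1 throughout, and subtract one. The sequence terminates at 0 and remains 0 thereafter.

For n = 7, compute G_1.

step 0: 7 = 4 + 3; sub 5 for 4: 5 + 3; = 8; G_1 = 8−1 = 7
step 1: 7 = 5 + 2; sub 6 for 5: 6 + 2; = 8; G_2 = 8−1 = 7

7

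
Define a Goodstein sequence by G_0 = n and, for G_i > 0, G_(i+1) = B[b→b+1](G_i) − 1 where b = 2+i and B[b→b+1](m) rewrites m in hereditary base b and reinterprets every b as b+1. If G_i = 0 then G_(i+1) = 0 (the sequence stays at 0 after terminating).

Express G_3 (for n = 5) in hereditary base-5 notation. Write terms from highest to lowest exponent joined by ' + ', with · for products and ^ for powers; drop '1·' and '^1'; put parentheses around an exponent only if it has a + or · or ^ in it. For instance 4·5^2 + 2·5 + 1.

3·5^3 + 3·5^2 + 3·5 + 2

i=0: 5 = 2^2 + 1 (b=2); 2→3: 3^3 + 1 = 28; 28−1 = 27
i=1: 27 = 3^3 (b=3); 3→4: 4^4 = 256; 256−1 = 255
i=2: 255 = 3·4^3 + 3·4^2 + 3·4 + 3 (b=4); 4→5: 3·5^3 + 3·5^2 + 3·5 + 3 = 468; 468−1 = 467
i=3: 467 = 3·5^3 + 3·5^2 + 3·5 + 2 (b=5); 5→6: 3·6^3 + 3·6^2 + 3·6 + 2 = 776; 776−1 = 775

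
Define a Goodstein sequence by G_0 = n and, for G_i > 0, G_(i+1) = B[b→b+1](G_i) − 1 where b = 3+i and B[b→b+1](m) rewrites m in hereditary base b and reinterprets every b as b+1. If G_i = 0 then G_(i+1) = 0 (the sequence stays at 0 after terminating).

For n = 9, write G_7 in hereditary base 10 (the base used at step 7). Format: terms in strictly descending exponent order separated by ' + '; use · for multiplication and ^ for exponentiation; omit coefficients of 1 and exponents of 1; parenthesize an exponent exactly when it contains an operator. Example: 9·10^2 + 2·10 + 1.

2·10 + 5

i=0: 9 = 3^2 (b=3); 3→4: 4^2 = 16; 16−1 = 15
i=1: 15 = 3·4 + 3 (b=4); 4→5: 3·5 + 3 = 18; 18−1 = 17
i=2: 17 = 3·5 + 2 (b=5); 5→6: 3·6 + 2 = 20; 20−1 = 19
i=3: 19 = 3·6 + 1 (b=6); 6→7: 3·7 + 1 = 22; 22−1 = 21
i=4: 21 = 3·7 (b=7); 7→8: 3·8 = 24; 24−1 = 23
i=5: 23 = 2·8 + 7 (b=8); 8→9: 2·9 + 7 = 25; 25−1 = 24
i=6: 24 = 2·9 + 6 (b=9); 9→10: 2·10 + 6 = 26; 26−1 = 25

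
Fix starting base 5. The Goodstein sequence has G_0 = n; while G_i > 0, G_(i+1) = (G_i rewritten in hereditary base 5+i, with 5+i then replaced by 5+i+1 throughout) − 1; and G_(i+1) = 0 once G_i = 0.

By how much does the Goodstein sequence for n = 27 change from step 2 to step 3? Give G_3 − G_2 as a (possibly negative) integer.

(0) 27|_5 = 5^2 + 2 ↦ 6^2 + 2|_6 = 38 ⇒ 37
(1) 37|_6 = 6^2 + 1 ↦ 7^2 + 1|_7 = 50 ⇒ 49
(2) 49|_7 = 7^2 ↦ 8^2|_8 = 64 ⇒ 63

14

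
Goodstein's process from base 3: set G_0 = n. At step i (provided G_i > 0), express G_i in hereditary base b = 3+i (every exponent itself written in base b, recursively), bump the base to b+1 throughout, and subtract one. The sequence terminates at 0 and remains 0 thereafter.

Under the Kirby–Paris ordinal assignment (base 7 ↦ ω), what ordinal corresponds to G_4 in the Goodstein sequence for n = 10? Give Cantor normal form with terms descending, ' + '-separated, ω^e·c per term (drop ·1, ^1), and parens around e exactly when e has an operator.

ω·4 + 2

G_0 = 10. HB_3(10) = 3^2 + 1. Bump = 17. G_1 = 16.
G_1 = 16. HB_4(16) = 4^2. Bump = 25. G_2 = 24.
G_2 = 24. HB_5(24) = 4·5 + 4. Bump = 28. G_3 = 27.
G_3 = 27. HB_6(27) = 4·6 + 3. Bump = 31. G_4 = 30.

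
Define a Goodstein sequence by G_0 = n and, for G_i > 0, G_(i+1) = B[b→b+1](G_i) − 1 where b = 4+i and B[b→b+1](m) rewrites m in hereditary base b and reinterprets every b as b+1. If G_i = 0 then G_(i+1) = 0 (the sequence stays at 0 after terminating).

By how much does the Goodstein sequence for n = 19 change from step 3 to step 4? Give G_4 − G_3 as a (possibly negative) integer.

14

19 —HB4→ 4^2 + 3 —bump→ 5^2 + 3 = 28 —(−1)→ 27
27 —HB5→ 5^2 + 2 —bump→ 6^2 + 2 = 38 —(−1)→ 37
37 —HB6→ 6^2 + 1 —bump→ 7^2 + 1 = 50 —(−1)→ 49
49 —HB7→ 7^2 —bump→ 8^2 = 64 —(−1)→ 63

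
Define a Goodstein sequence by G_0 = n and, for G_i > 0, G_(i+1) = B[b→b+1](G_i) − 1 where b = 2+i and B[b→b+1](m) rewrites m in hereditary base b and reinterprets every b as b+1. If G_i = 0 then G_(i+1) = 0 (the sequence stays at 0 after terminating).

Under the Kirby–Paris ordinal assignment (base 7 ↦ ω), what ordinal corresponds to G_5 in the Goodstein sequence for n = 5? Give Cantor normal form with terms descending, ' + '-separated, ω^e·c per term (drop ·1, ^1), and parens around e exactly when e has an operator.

ω^3·3 + ω^2·3 + ω·3

base 2: 5 = 2^2 + 1; at 3: 3^3 + 1 = 28; next = 27
base 3: 27 = 3^3; at 4: 4^4 = 256; next = 255
base 4: 255 = 3·4^3 + 3·4^2 + 3·4 + 3; at 5: 3·5^3 + 3·5^2 + 3·5 + 3 = 468; next = 467
base 5: 467 = 3·5^3 + 3·5^2 + 3·5 + 2; at 6: 3·6^3 + 3·6^2 + 3·6 + 2 = 776; next = 775
base 6: 775 = 3·6^3 + 3·6^2 + 3·6 + 1; at 7: 3·7^3 + 3·7^2 + 3·7 + 1 = 1198; next = 1197
base 7: 1197 = 3·7^3 + 3·7^2 + 3·7; at 8: 3·8^3 + 3·8^2 + 3·8 = 1752; next = 1751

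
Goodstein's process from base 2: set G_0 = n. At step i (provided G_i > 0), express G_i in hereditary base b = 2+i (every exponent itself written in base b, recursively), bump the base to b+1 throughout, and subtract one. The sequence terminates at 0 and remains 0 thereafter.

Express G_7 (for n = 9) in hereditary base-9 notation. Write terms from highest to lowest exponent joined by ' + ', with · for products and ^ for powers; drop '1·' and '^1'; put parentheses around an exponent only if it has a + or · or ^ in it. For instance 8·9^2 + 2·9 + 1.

3·9^9 + 3·9^3 + 3·9^2 + 2·9 + 6

step 0: 9 = 2^(2 + 1) + 1; sub 3 for 2: 3^(3 + 1) + 1; = 82; G_1 = 82−1 = 81
step 1: 81 = 3^(3 + 1); sub 4 for 3: 4^(4 + 1); = 1024; G_2 = 1024−1 = 1023
step 2: 1023 = 3·4^4 + 3·4^3 + 3·4^2 + 3·4 + 3; sub 5 for 4: 3·5^5 + 3·5^3 + 3·5^2 + 3·5 + 3; = 9843; G_3 = 9843−1 = 9842
step 3: 9842 = 3·5^5 + 3·5^3 + 3·5^2 + 3·5 + 2; sub 6 for 5: 3·6^6 + 3·6^3 + 3·6^2 + 3·6 + 2; = 140744; G_4 = 140744−1 = 140743
step 4: 140743 = 3·6^6 + 3·6^3 + 3·6^2 + 3·6 + 1; sub 7 for 6: 3·7^7 + 3·7^3 + 3·7^2 + 3·7 + 1; = 2471827; G_5 = 2471827−1 = 2471826
step 5: 2471826 = 3·7^7 + 3·7^3 + 3·7^2 + 3·7; sub 8 for 7: 3·8^8 + 3·8^3 + 3·8^2 + 3·8; = 50333400; G_6 = 50333400−1 = 50333399
step 6: 50333399 = 3·8^8 + 3·8^3 + 3·8^2 + 2·8 + 7; sub 9 for 8: 3·9^9 + 3·9^3 + 3·9^2 + 2·9 + 7; = 1162263922; G_7 = 1162263922−1 = 1162263921
step 7: 1162263921 = 3·9^9 + 3·9^3 + 3·9^2 + 2·9 + 6; sub 10 for 9: 3·10^10 + 3·10^3 + 3·10^2 + 2·10 + 6; = 30000003326; G_8 = 30000003326−1 = 30000003325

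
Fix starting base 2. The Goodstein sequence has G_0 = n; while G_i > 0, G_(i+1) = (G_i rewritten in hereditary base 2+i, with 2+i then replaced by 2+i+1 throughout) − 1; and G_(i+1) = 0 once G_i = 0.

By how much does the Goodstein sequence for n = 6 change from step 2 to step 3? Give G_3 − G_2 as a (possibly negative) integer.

(0) 6|_2 = 2^2 + 2 ↦ 3^3 + 3|_3 = 30 ⇒ 29
(1) 29|_3 = 3^3 + 2 ↦ 4^4 + 2|_4 = 258 ⇒ 257
(2) 257|_4 = 4^4 + 1 ↦ 5^5 + 1|_5 = 3126 ⇒ 3125

2868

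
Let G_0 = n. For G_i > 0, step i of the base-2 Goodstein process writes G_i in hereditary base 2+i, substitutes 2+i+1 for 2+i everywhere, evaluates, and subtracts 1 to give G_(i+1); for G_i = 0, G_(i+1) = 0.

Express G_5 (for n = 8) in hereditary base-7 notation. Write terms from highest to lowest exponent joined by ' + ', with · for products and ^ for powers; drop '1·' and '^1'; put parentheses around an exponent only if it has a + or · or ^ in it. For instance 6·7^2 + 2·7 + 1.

i=0: 8 = 2^(2 + 1) (b=2); 2→3: 3^(3 + 1) = 81; 81−1 = 80
i=1: 80 = 2·3^3 + 2·3^2 + 2·3 + 2 (b=3); 3→4: 2·4^4 + 2·4^2 + 2·4 + 2 = 554; 554−1 = 553
i=2: 553 = 2·4^4 + 2·4^2 + 2·4 + 1 (b=4); 4→5: 2·5^5 + 2·5^2 + 2·5 + 1 = 6311; 6311−1 = 6310
i=3: 6310 = 2·5^5 + 2·5^2 + 2·5 (b=5); 5→6: 2·6^6 + 2·6^2 + 2·6 = 93396; 93396−1 = 93395
i=4: 93395 = 2·6^6 + 2·6^2 + 6 + 5 (b=6); 6→7: 2·7^7 + 2·7^2 + 7 + 5 = 1647196; 1647196−1 = 1647195

2·7^7 + 2·7^2 + 7 + 4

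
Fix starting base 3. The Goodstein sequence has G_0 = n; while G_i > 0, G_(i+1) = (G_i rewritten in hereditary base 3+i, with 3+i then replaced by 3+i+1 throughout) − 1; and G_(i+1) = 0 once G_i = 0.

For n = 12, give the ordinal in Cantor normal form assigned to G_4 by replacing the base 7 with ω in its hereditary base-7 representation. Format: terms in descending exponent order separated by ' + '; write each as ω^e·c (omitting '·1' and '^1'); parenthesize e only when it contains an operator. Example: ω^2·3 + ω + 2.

ω^2

i=0: 12 = 3^2 + 3 (b=3); 3→4: 4^2 + 4 = 20; 20−1 = 19
i=1: 19 = 4^2 + 3 (b=4); 4→5: 5^2 + 3 = 28; 28−1 = 27
i=2: 27 = 5^2 + 2 (b=5); 5→6: 6^2 + 2 = 38; 38−1 = 37
i=3: 37 = 6^2 + 1 (b=6); 6→7: 7^2 + 1 = 50; 50−1 = 49
i=4: 49 = 7^2 (b=7); 7→8: 8^2 = 64; 64−1 = 63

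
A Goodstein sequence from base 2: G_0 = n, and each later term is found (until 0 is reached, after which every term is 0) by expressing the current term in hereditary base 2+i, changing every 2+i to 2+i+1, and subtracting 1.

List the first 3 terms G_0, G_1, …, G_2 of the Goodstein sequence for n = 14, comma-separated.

G_0 = 14. HB_2(14) = 2^(2 + 1) + 2^2 + 2. Bump = 111. G_1 = 110.
G_1 = 110. HB_3(110) = 3^(3 + 1) + 3^3 + 2. Bump = 1282. G_2 = 1281.

14, 110, 1281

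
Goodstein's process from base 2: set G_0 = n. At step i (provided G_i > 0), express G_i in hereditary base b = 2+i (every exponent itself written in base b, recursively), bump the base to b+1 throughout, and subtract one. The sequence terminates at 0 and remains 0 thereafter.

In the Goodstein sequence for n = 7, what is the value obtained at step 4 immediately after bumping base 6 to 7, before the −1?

G_0=7  [base 2] 2^2 + 2 + 1  →[2↦3]→  3^3 + 3 + 1 = 31  −1 ⇒ G_1=30
G_1=30  [base 3] 3^3 + 3  →[3↦4]→  4^4 + 4 = 260  −1 ⇒ G_2=259
G_2=259  [base 4] 4^4 + 3  →[4↦5]→  5^5 + 3 = 3128  −1 ⇒ G_3=3127
G_3=3127  [base 5] 5^5 + 2  →[5↦6]→  6^6 + 2 = 46658  −1 ⇒ G_4=46657
G_4=46657  [base 6] 6^6 + 1  →[6↦7]→  7^7 + 1 = 823544  −1 ⇒ G_5=823543

823544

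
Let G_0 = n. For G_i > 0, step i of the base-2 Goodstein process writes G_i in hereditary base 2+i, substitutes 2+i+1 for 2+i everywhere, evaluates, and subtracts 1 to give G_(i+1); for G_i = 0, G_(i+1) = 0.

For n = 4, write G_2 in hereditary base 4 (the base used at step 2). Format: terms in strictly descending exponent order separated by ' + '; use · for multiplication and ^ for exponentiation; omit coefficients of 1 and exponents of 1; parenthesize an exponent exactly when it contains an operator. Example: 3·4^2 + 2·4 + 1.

4 —HB2→ 2^2 —bump→ 3^3 = 27 —(−1)→ 26
26 —HB3→ 2·3^2 + 2·3 + 2 —bump→ 2·4^2 + 2·4 + 2 = 42 —(−1)→ 41
41 —HB4→ 2·4^2 + 2·4 + 1 —bump→ 2·5^2 + 2·5 + 1 = 61 —(−1)→ 60

2·4^2 + 2·4 + 1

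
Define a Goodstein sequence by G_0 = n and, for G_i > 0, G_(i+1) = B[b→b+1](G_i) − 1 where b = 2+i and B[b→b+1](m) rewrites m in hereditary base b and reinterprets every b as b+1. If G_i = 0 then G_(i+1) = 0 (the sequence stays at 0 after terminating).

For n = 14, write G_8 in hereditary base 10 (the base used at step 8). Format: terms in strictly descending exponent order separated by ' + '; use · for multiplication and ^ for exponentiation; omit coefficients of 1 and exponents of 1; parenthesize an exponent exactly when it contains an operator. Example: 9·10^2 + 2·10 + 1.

10^(10 + 1) + 5·10^5 + 5·10^4 + 5·10^3 + 5·10^2 + 5·10 + 1

base 2: 14 = 2^(2 + 1) + 2^2 + 2; at 3: 3^(3 + 1) + 3^3 + 3 = 111; next = 110
base 3: 110 = 3^(3 + 1) + 3^3 + 2; at 4: 4^(4 + 1) + 4^4 + 2 = 1282; next = 1281
base 4: 1281 = 4^(4 + 1) + 4^4 + 1; at 5: 5^(5 + 1) + 5^5 + 1 = 18751; next = 18750
base 5: 18750 = 5^(5 + 1) + 5^5; at 6: 6^(6 + 1) + 6^6 = 326592; next = 326591
base 6: 326591 = 6^(6 + 1) + 5·6^5 + 5·6^4 + 5·6^3 + 5·6^2 + 5·6 + 5; at 7: 7^(7 + 1) + 5·7^5 + 5·7^4 + 5·7^3 + 5·7^2 + 5·7 + 5 = 5862841; next = 5862840
base 7: 5862840 = 7^(7 + 1) + 5·7^5 + 5·7^4 + 5·7^3 + 5·7^2 + 5·7 + 4; at 8: 8^(8 + 1) + 5·8^5 + 5·8^4 + 5·8^3 + 5·8^2 + 5·8 + 4 = 134404972; next = 134404971
base 8: 134404971 = 8^(8 + 1) + 5·8^5 + 5·8^4 + 5·8^3 + 5·8^2 + 5·8 + 3; at 9: 9^(9 + 1) + 5·9^5 + 5·9^4 + 5·9^3 + 5·9^2 + 5·9 + 3 = 3487116549; next = 3487116548
base 9: 3487116548 = 9^(9 + 1) + 5·9^5 + 5·9^4 + 5·9^3 + 5·9^2 + 5·9 + 2; at 10: 10^(10 + 1) + 5·10^5 + 5·10^4 + 5·10^3 + 5·10^2 + 5·10 + 2 = 100000555552; next = 100000555551
base 10: 100000555551 = 10^(10 + 1) + 5·10^5 + 5·10^4 + 5·10^3 + 5·10^2 + 5·10 + 1; at 11: 11^(11 + 1) + 5·11^5 + 5·11^4 + 5·11^3 + 5·11^2 + 5·11 + 1 = 3138429262497; next = 3138429262496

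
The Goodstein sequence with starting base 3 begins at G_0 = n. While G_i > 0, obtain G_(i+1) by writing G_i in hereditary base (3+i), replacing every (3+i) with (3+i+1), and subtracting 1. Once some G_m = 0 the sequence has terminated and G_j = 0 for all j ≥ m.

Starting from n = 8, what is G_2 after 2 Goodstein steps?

10

8 —HB3→ 2·3 + 2 —bump→ 2·4 + 2 = 10 —(−1)→ 9
9 —HB4→ 2·4 + 1 —bump→ 2·5 + 1 = 11 —(−1)→ 10
10 —HB5→ 2·5 —bump→ 2·6 = 12 —(−1)→ 11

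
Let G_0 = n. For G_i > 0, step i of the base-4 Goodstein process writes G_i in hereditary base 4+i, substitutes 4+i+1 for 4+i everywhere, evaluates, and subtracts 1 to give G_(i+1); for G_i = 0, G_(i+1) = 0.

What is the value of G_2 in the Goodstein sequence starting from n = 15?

[0] 15 ≡ 3·4 + 3 (base 4). Lift 5: 18. −1: 17.
[1] 17 ≡ 3·5 + 2 (base 5). Lift 6: 20. −1: 19.
[2] 19 ≡ 3·6 + 1 (base 6). Lift 7: 22. −1: 21.

19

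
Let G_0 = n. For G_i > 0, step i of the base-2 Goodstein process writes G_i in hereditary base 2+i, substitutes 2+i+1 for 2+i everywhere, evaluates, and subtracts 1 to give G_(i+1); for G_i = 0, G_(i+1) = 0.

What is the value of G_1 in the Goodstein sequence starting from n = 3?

3

G_0 = 3. HB_2(3) = 2 + 1. Bump = 4. G_1 = 3.
G_1 = 3. HB_3(3) = 3. Bump = 4. G_2 = 3.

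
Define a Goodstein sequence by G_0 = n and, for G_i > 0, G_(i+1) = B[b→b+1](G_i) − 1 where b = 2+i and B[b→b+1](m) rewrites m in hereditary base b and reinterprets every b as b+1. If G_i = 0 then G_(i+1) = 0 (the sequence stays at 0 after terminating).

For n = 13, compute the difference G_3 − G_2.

14813

13 —HB2→ 2^(2 + 1) + 2^2 + 1 —bump→ 3^(3 + 1) + 3^3 + 1 = 109 —(−1)→ 108
108 —HB3→ 3^(3 + 1) + 3^3 —bump→ 4^(4 + 1) + 4^4 = 1280 —(−1)→ 1279
1279 —HB4→ 4^(4 + 1) + 3·4^3 + 3·4^2 + 3·4 + 3 —bump→ 5^(5 + 1) + 3·5^3 + 3·5^2 + 3·5 + 3 = 16093 —(−1)→ 16092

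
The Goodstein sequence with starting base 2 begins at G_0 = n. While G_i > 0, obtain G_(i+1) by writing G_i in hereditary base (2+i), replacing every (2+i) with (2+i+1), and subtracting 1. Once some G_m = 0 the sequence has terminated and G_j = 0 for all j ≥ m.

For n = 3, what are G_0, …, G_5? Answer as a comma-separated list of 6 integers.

3, 3, 3, 2, 1, 0

G_0 = 3. HB_2(3) = 2 + 1. Bump = 4. G_1 = 3.
G_1 = 3. HB_3(3) = 3. Bump = 4. G_2 = 3.
G_2 = 3. HB_4(3) = 3. Bump = 3. G_3 = 2.
G_3 = 2. HB_5(2) = 2. Bump = 2. G_4 = 1.
G_4 = 1. HB_6(1) = 1. Bump = 1. G_5 = 0.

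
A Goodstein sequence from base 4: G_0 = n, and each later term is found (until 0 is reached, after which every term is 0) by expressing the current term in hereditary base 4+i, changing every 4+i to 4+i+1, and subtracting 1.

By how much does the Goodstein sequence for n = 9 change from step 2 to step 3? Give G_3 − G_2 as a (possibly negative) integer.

9 —HB4→ 2·4 + 1 —bump→ 2·5 + 1 = 11 —(−1)→ 10
10 —HB5→ 2·5 —bump→ 2·6 = 12 —(−1)→ 11
11 —HB6→ 6 + 5 —bump→ 7 + 5 = 12 —(−1)→ 11

0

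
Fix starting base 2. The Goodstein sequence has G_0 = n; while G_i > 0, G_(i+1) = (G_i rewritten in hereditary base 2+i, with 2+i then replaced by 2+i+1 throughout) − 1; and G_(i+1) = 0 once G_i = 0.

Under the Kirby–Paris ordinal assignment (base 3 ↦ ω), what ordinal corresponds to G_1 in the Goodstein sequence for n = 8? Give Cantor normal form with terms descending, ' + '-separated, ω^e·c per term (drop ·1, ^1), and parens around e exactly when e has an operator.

step 0: 8 = 2^(2 + 1); sub 3 for 2: 3^(3 + 1); = 81; G_1 = 81−1 = 80
step 1: 80 = 2·3^3 + 2·3^2 + 2·3 + 2; sub 4 for 3: 2·4^4 + 2·4^2 + 2·4 + 2; = 554; G_2 = 554−1 = 553

ω^ω·2 + ω^2·2 + ω·2 + 2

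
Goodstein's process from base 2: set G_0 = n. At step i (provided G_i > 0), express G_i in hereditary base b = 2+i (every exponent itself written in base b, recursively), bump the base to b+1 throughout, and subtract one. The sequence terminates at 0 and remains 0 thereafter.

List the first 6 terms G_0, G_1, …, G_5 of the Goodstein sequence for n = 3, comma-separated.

3, 3, 3, 2, 1, 0

G_0 = 3. HB_2(3) = 2 + 1. Bump = 4. G_1 = 3.
G_1 = 3. HB_3(3) = 3. Bump = 4. G_2 = 3.
G_2 = 3. HB_4(3) = 3. Bump = 3. G_3 = 2.
G_3 = 2. HB_5(2) = 2. Bump = 2. G_4 = 1.
G_4 = 1. HB_6(1) = 1. Bump = 1. G_5 = 0.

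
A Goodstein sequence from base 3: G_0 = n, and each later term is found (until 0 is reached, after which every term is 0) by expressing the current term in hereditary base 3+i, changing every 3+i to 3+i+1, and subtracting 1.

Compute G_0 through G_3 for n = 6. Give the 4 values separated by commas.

G_0 = 6. HB_3(6) = 2·3. Bump = 8. G_1 = 7.
G_1 = 7. HB_4(7) = 4 + 3. Bump = 8. G_2 = 7.
G_2 = 7. HB_5(7) = 5 + 2. Bump = 8. G_3 = 7.

6, 7, 7, 7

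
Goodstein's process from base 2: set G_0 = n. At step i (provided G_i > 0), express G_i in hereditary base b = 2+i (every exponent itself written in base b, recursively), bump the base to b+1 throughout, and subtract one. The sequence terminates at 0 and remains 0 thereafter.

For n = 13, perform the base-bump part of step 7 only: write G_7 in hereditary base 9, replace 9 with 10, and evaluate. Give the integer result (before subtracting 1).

i=0: 13 = 2^(2 + 1) + 2^2 + 1 (b=2); 2→3: 3^(3 + 1) + 3^3 + 1 = 109; 109−1 = 108
i=1: 108 = 3^(3 + 1) + 3^3 (b=3); 3→4: 4^(4 + 1) + 4^4 = 1280; 1280−1 = 1279
i=2: 1279 = 4^(4 + 1) + 3·4^3 + 3·4^2 + 3·4 + 3 (b=4); 4→5: 5^(5 + 1) + 3·5^3 + 3·5^2 + 3·5 + 3 = 16093; 16093−1 = 16092
i=3: 16092 = 5^(5 + 1) + 3·5^3 + 3·5^2 + 3·5 + 2 (b=5); 5→6: 6^(6 + 1) + 3·6^3 + 3·6^2 + 3·6 + 2 = 280712; 280712−1 = 280711
i=4: 280711 = 6^(6 + 1) + 3·6^3 + 3·6^2 + 3·6 + 1 (b=6); 6→7: 7^(7 + 1) + 3·7^3 + 3·7^2 + 3·7 + 1 = 5765999; 5765999−1 = 5765998
i=5: 5765998 = 7^(7 + 1) + 3·7^3 + 3·7^2 + 3·7 (b=7); 7→8: 8^(8 + 1) + 3·8^3 + 3·8^2 + 3·8 = 134219480; 134219480−1 = 134219479
i=6: 134219479 = 8^(8 + 1) + 3·8^3 + 3·8^2 + 2·8 + 7 (b=8); 8→9: 9^(9 + 1) + 3·9^3 + 3·9^2 + 2·9 + 7 = 3486786856; 3486786856−1 = 3486786855

100000003326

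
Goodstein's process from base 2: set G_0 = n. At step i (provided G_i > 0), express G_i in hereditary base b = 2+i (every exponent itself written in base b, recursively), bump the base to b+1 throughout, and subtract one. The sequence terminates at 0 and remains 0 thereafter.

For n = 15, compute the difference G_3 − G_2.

base 2: 15 = 2^(2 + 1) + 2^2 + 2 + 1; at 3: 3^(3 + 1) + 3^3 + 3 + 1 = 112; next = 111
base 3: 111 = 3^(3 + 1) + 3^3 + 3; at 4: 4^(4 + 1) + 4^4 + 4 = 1284; next = 1283
base 4: 1283 = 4^(4 + 1) + 4^4 + 3; at 5: 5^(5 + 1) + 5^5 + 3 = 18753; next = 18752

17469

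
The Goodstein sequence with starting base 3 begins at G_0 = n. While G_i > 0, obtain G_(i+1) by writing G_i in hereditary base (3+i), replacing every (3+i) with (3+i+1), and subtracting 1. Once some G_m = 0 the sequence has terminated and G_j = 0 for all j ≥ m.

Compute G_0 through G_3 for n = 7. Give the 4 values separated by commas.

7, 8, 9, 9

[0] 7 ≡ 2·3 + 1 (base 3). Lift 4: 9. −1: 8.
[1] 8 ≡ 2·4 (base 4). Lift 5: 10. −1: 9.
[2] 9 ≡ 5 + 4 (base 5). Lift 6: 10. −1: 9.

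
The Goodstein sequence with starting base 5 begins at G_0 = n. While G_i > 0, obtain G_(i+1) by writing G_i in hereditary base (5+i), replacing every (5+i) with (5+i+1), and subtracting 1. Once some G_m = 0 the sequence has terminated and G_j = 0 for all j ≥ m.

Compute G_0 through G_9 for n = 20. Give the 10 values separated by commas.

(0) 20|_5 = 4·5 ↦ 4·6|_6 = 24 ⇒ 23
(1) 23|_6 = 3·6 + 5 ↦ 3·7 + 5|_7 = 26 ⇒ 25
(2) 25|_7 = 3·7 + 4 ↦ 3·8 + 4|_8 = 28 ⇒ 27
(3) 27|_8 = 3·8 + 3 ↦ 3·9 + 3|_9 = 30 ⇒ 29
(4) 29|_9 = 3·9 + 2 ↦ 3·10 + 2|_10 = 32 ⇒ 31
(5) 31|_10 = 3·10 + 1 ↦ 3·11 + 1|_11 = 34 ⇒ 33
(6) 33|_11 = 3·11 ↦ 3·12|_12 = 36 ⇒ 35
(7) 35|_12 = 2·12 + 11 ↦ 2·13 + 11|_13 = 37 ⇒ 36
(8) 36|_13 = 2·13 + 10 ↦ 2·14 + 10|_14 = 38 ⇒ 37

20, 23, 25, 27, 29, 31, 33, 35, 36, 37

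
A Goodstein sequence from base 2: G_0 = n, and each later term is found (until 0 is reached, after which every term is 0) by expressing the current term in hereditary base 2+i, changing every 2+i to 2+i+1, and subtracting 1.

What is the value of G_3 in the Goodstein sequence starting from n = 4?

(0) 4|_2 = 2^2 ↦ 3^3|_3 = 27 ⇒ 26
(1) 26|_3 = 2·3^2 + 2·3 + 2 ↦ 2·4^2 + 2·4 + 2|_4 = 42 ⇒ 41
(2) 41|_4 = 2·4^2 + 2·4 + 1 ↦ 2·5^2 + 2·5 + 1|_5 = 61 ⇒ 60

60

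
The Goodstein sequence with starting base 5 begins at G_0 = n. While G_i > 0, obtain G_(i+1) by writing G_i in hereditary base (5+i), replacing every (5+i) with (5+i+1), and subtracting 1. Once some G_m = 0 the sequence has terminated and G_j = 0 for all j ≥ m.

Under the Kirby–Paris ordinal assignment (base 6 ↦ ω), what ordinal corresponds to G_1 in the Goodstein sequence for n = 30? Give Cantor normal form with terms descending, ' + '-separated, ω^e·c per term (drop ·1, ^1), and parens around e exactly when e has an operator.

ω^2 + 5

(0) 30|_5 = 5^2 + 5 ↦ 6^2 + 6|_6 = 42 ⇒ 41
(1) 41|_6 = 6^2 + 5 ↦ 7^2 + 5|_7 = 54 ⇒ 53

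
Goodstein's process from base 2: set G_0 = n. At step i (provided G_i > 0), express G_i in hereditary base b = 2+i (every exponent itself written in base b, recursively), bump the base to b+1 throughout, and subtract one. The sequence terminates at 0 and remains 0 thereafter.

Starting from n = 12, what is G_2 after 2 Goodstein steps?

step 0: 12 = 2^(2 + 1) + 2^2; sub 3 for 2: 3^(3 + 1) + 3^3; = 108; G_1 = 108−1 = 107
step 1: 107 = 3^(3 + 1) + 2·3^2 + 2·3 + 2; sub 4 for 3: 4^(4 + 1) + 2·4^2 + 2·4 + 2; = 1066; G_2 = 1066−1 = 1065
step 2: 1065 = 4^(4 + 1) + 2·4^2 + 2·4 + 1; sub 5 for 4: 5^(5 + 1) + 2·5^2 + 2·5 + 1; = 15686; G_3 = 15686−1 = 15685

1065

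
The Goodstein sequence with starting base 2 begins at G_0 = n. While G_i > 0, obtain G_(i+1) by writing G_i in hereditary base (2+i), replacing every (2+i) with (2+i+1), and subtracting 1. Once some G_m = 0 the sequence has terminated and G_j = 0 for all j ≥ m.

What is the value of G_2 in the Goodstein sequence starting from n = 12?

base 2: 12 = 2^(2 + 1) + 2^2; at 3: 3^(3 + 1) + 3^3 = 108; next = 107
base 3: 107 = 3^(3 + 1) + 2·3^2 + 2·3 + 2; at 4: 4^(4 + 1) + 2·4^2 + 2·4 + 2 = 1066; next = 1065
base 4: 1065 = 4^(4 + 1) + 2·4^2 + 2·4 + 1; at 5: 5^(5 + 1) + 2·5^2 + 2·5 + 1 = 15686; next = 15685

1065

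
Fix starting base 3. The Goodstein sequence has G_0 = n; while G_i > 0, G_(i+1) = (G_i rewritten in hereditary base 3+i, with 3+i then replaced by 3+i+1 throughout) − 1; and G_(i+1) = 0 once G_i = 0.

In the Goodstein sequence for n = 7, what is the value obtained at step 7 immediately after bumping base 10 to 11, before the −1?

[0] 7 ≡ 2·3 + 1 (base 3). Lift 4: 9. −1: 8.
[1] 8 ≡ 2·4 (base 4). Lift 5: 10. −1: 9.
[2] 9 ≡ 5 + 4 (base 5). Lift 6: 10. −1: 9.
[3] 9 ≡ 6 + 3 (base 6). Lift 7: 10. −1: 9.
[4] 9 ≡ 7 + 2 (base 7). Lift 8: 10. −1: 9.
[5] 9 ≡ 8 + 1 (base 8). Lift 9: 10. −1: 9.
[6] 9 ≡ 9 (base 9). Lift 10: 10. −1: 9.

9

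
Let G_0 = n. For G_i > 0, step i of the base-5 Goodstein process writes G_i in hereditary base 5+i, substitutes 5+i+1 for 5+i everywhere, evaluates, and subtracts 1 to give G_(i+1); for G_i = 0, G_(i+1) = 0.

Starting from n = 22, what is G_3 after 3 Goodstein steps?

[0] 22 ≡ 4·5 + 2 (base 5). Lift 6: 26. −1: 25.
[1] 25 ≡ 4·6 + 1 (base 6). Lift 7: 29. −1: 28.
[2] 28 ≡ 4·7 (base 7). Lift 8: 32. −1: 31.

31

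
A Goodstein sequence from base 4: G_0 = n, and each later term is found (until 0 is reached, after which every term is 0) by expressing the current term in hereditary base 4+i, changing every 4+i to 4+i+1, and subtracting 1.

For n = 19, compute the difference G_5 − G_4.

(0) 19|_4 = 4^2 + 3 ↦ 5^2 + 3|_5 = 28 ⇒ 27
(1) 27|_5 = 5^2 + 2 ↦ 6^2 + 2|_6 = 38 ⇒ 37
(2) 37|_6 = 6^2 + 1 ↦ 7^2 + 1|_7 = 50 ⇒ 49
(3) 49|_7 = 7^2 ↦ 8^2|_8 = 64 ⇒ 63
(4) 63|_8 = 7·8 + 7 ↦ 7·9 + 7|_9 = 70 ⇒ 69

6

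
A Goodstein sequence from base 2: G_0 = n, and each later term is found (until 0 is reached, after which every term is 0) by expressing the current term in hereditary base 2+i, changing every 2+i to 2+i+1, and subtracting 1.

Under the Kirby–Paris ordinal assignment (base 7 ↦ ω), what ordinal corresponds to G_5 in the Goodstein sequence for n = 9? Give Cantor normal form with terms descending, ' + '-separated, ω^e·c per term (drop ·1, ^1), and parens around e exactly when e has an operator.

[0] 9 ≡ 2^(2 + 1) + 1 (base 2). Lift 3: 82. −1: 81.
[1] 81 ≡ 3^(3 + 1) (base 3). Lift 4: 1024. −1: 1023.
[2] 1023 ≡ 3·4^4 + 3·4^3 + 3·4^2 + 3·4 + 3 (base 4). Lift 5: 9843. −1: 9842.
[3] 9842 ≡ 3·5^5 + 3·5^3 + 3·5^2 + 3·5 + 2 (base 5). Lift 6: 140744. −1: 140743.
[4] 140743 ≡ 3·6^6 + 3·6^3 + 3·6^2 + 3·6 + 1 (base 6). Lift 7: 2471827. −1: 2471826.

ω^ω·3 + ω^3·3 + ω^2·3 + ω·3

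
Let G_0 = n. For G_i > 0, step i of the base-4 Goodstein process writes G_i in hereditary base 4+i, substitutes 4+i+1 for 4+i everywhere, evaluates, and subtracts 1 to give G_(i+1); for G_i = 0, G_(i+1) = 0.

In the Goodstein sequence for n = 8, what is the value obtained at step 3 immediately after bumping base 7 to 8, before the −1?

[0] 8 ≡ 2·4 (base 4). Lift 5: 10. −1: 9.
[1] 9 ≡ 5 + 4 (base 5). Lift 6: 10. −1: 9.
[2] 9 ≡ 6 + 3 (base 6). Lift 7: 10. −1: 9.

10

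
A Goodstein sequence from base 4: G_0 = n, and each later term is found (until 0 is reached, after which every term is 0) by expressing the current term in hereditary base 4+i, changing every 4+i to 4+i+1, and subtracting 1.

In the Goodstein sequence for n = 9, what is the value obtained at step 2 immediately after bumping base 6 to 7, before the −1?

12

base 4: 9 = 2·4 + 1; at 5: 2·5 + 1 = 11; next = 10
base 5: 10 = 2·5; at 6: 2·6 = 12; next = 11
base 6: 11 = 6 + 5; at 7: 7 + 5 = 12; next = 11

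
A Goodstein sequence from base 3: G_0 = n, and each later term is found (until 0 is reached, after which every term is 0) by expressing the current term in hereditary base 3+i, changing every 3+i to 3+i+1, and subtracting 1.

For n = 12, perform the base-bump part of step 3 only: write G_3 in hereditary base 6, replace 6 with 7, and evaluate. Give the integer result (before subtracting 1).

12 —HB3→ 3^2 + 3 —bump→ 4^2 + 4 = 20 —(−1)→ 19
19 —HB4→ 4^2 + 3 —bump→ 5^2 + 3 = 28 —(−1)→ 27
27 —HB5→ 5^2 + 2 —bump→ 6^2 + 2 = 38 —(−1)→ 37

50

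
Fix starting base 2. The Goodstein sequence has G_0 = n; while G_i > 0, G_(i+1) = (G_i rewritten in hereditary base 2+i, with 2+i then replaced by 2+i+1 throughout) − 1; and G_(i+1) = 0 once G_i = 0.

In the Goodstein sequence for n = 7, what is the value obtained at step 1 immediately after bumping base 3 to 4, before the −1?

260

i=0: 7 = 2^2 + 2 + 1 (b=2); 2→3: 3^3 + 3 + 1 = 31; 31−1 = 30
i=1: 30 = 3^3 + 3 (b=3); 3→4: 4^4 + 4 = 260; 260−1 = 259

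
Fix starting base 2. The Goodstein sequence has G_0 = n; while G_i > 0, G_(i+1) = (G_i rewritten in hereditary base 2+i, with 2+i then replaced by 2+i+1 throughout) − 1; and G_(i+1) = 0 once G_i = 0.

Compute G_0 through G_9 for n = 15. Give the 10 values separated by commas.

step 0: 15 = 2^(2 + 1) + 2^2 + 2 + 1; sub 3 for 2: 3^(3 + 1) + 3^3 + 3 + 1; = 112; G_1 = 112−1 = 111
step 1: 111 = 3^(3 + 1) + 3^3 + 3; sub 4 for 3: 4^(4 + 1) + 4^4 + 4; = 1284; G_2 = 1284−1 = 1283
step 2: 1283 = 4^(4 + 1) + 4^4 + 3; sub 5 for 4: 5^(5 + 1) + 5^5 + 3; = 18753; G_3 = 18753−1 = 18752
step 3: 18752 = 5^(5 + 1) + 5^5 + 2; sub 6 for 5: 6^(6 + 1) + 6^6 + 2; = 326594; G_4 = 326594−1 = 326593
step 4: 326593 = 6^(6 + 1) + 6^6 + 1; sub 7 for 6: 7^(7 + 1) + 7^7 + 1; = 6588345; G_5 = 6588345−1 = 6588344
step 5: 6588344 = 7^(7 + 1) + 7^7; sub 8 for 7: 8^(8 + 1) + 8^8; = 150994944; G_6 = 150994944−1 = 150994943
step 6: 150994943 = 8^(8 + 1) + 7·8^7 + 7·8^6 + 7·8^5 + 7·8^4 + 7·8^3 + 7·8^2 + 7·8 + 7; sub 9 for 8: 9^(9 + 1) + 7·9^7 + 7·9^6 + 7·9^5 + 7·9^4 + 7·9^3 + 7·9^2 + 7·9 + 7; = 3524450281; G_7 = 3524450281−1 = 3524450280
step 7: 3524450280 = 9^(9 + 1) + 7·9^7 + 7·9^6 + 7·9^5 + 7·9^4 + 7·9^3 + 7·9^2 + 7·9 + 6; sub 10 for 9: 10^(10 + 1) + 7·10^7 + 7·10^6 + 7·10^5 + 7·10^4 + 7·10^3 + 7·10^2 + 7·10 + 6; = 100077777776; G_8 = 100077777776−1 = 100077777775
step 8: 100077777775 = 10^(10 + 1) + 7·10^7 + 7·10^6 + 7·10^5 + 7·10^4 + 7·10^3 + 7·10^2 + 7·10 + 5; sub 11 for 10: 11^(11 + 1) + 7·11^7 + 7·11^6 + 7·11^5 + 7·11^4 + 7·11^3 + 7·11^2 + 7·11 + 5; = 3138578427935; G_9 = 3138578427935−1 = 3138578427934

15, 111, 1283, 18752, 326593, 6588344, 150994943, 3524450280, 100077777775, 3138578427934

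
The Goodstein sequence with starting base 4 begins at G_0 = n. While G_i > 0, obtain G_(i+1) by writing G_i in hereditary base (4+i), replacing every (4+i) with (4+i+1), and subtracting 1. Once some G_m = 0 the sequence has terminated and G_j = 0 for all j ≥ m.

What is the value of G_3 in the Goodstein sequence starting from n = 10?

13

10 —HB4→ 2·4 + 2 —bump→ 2·5 + 2 = 12 —(−1)→ 11
11 —HB5→ 2·5 + 1 —bump→ 2·6 + 1 = 13 —(−1)→ 12
12 —HB6→ 2·6 —bump→ 2·7 = 14 —(−1)→ 13
13 —HB7→ 7 + 6 —bump→ 8 + 6 = 14 —(−1)→ 13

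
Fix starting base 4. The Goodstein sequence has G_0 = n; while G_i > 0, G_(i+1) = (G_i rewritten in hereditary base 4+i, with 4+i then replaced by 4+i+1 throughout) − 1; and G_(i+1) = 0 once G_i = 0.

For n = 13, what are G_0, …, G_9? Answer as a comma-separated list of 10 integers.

step 0: 13 = 3·4 + 1; sub 5 for 4: 3·5 + 1; = 16; G_1 = 16−1 = 15
step 1: 15 = 3·5; sub 6 for 5: 3·6; = 18; G_2 = 18−1 = 17
step 2: 17 = 2·6 + 5; sub 7 for 6: 2·7 + 5; = 19; G_3 = 19−1 = 18
step 3: 18 = 2·7 + 4; sub 8 for 7: 2·8 + 4; = 20; G_4 = 20−1 = 19
step 4: 19 = 2·8 + 3; sub 9 for 8: 2·9 + 3; = 21; G_5 = 21−1 = 20
step 5: 20 = 2·9 + 2; sub 10 for 9: 2·10 + 2; = 22; G_6 = 22−1 = 21
step 6: 21 = 2·10 + 1; sub 11 for 10: 2·11 + 1; = 23; G_7 = 23−1 = 22
step 7: 22 = 2·11; sub 12 for 11: 2·12; = 24; G_8 = 24−1 = 23
step 8: 23 = 12 + 11; sub 13 for 12: 13 + 11; = 24; G_9 = 24−1 = 23

13, 15, 17, 18, 19, 20, 21, 22, 23, 23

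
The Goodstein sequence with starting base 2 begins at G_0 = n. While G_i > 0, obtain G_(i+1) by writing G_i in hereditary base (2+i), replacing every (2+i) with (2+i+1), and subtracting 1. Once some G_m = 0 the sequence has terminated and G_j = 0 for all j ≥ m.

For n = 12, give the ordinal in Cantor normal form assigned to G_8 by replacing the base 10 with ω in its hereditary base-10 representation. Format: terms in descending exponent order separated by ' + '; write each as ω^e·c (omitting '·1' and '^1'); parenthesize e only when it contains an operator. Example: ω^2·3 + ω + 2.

base 2: 12 = 2^(2 + 1) + 2^2; at 3: 3^(3 + 1) + 3^3 = 108; next = 107
base 3: 107 = 3^(3 + 1) + 2·3^2 + 2·3 + 2; at 4: 4^(4 + 1) + 2·4^2 + 2·4 + 2 = 1066; next = 1065
base 4: 1065 = 4^(4 + 1) + 2·4^2 + 2·4 + 1; at 5: 5^(5 + 1) + 2·5^2 + 2·5 + 1 = 15686; next = 15685
base 5: 15685 = 5^(5 + 1) + 2·5^2 + 2·5; at 6: 6^(6 + 1) + 2·6^2 + 2·6 = 280020; next = 280019
base 6: 280019 = 6^(6 + 1) + 2·6^2 + 6 + 5; at 7: 7^(7 + 1) + 2·7^2 + 7 + 5 = 5764911; next = 5764910
base 7: 5764910 = 7^(7 + 1) + 2·7^2 + 7 + 4; at 8: 8^(8 + 1) + 2·8^2 + 8 + 4 = 134217868; next = 134217867
base 8: 134217867 = 8^(8 + 1) + 2·8^2 + 8 + 3; at 9: 9^(9 + 1) + 2·9^2 + 9 + 3 = 3486784575; next = 3486784574
base 9: 3486784574 = 9^(9 + 1) + 2·9^2 + 9 + 2; at 10: 10^(10 + 1) + 2·10^2 + 10 + 2 = 100000000212; next = 100000000211
base 10: 100000000211 = 10^(10 + 1) + 2·10^2 + 10 + 1; at 11: 11^(11 + 1) + 2·11^2 + 11 + 1 = 3138428376975; next = 3138428376974

ω^(ω + 1) + ω^2·2 + ω + 1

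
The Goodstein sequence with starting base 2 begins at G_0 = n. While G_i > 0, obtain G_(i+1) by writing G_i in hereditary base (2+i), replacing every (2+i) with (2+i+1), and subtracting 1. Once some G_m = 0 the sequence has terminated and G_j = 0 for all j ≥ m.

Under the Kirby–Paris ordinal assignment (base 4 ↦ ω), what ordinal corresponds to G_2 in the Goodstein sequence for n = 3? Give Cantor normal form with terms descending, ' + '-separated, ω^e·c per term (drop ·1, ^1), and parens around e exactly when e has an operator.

3

base 2: 3 = 2 + 1; at 3: 3 + 1 = 4; next = 3
base 3: 3 = 3; at 4: 4 = 4; next = 3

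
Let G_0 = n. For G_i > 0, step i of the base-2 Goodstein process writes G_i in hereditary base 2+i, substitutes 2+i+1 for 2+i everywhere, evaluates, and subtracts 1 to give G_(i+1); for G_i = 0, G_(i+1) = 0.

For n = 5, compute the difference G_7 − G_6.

G_0 = 5. HB_2(5) = 2^2 + 1. Bump = 28. G_1 = 27.
G_1 = 27. HB_3(27) = 3^3. Bump = 256. G_2 = 255.
G_2 = 255. HB_4(255) = 3·4^3 + 3·4^2 + 3·4 + 3. Bump = 468. G_3 = 467.
G_3 = 467. HB_5(467) = 3·5^3 + 3·5^2 + 3·5 + 2. Bump = 776. G_4 = 775.
G_4 = 775. HB_6(775) = 3·6^3 + 3·6^2 + 3·6 + 1. Bump = 1198. G_5 = 1197.
G_5 = 1197. HB_7(1197) = 3·7^3 + 3·7^2 + 3·7. Bump = 1752. G_6 = 1751.
G_6 = 1751. HB_8(1751) = 3·8^3 + 3·8^2 + 2·8 + 7. Bump = 2455. G_7 = 2454.

703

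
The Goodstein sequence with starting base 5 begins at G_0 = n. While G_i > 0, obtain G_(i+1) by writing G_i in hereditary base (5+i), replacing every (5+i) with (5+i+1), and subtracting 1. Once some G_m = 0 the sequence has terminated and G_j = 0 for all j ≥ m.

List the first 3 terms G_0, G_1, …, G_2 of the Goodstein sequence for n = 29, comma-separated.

i=0: 29 = 5^2 + 4 (b=5); 5→6: 6^2 + 4 = 40; 40−1 = 39
i=1: 39 = 6^2 + 3 (b=6); 6→7: 7^2 + 3 = 52; 52−1 = 51

29, 39, 51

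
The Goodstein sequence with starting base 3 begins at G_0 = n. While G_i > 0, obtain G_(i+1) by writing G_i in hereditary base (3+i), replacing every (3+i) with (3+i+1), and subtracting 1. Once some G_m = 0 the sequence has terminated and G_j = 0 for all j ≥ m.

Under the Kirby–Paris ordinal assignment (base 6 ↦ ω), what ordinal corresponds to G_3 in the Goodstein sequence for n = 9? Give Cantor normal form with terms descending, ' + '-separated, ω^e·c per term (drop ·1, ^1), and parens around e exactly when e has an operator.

9 —HB3→ 3^2 —bump→ 4^2 = 16 —(−1)→ 15
15 —HB4→ 3·4 + 3 —bump→ 3·5 + 3 = 18 —(−1)→ 17
17 —HB5→ 3·5 + 2 —bump→ 3·6 + 2 = 20 —(−1)→ 19
19 —HB6→ 3·6 + 1 —bump→ 3·7 + 1 = 22 —(−1)→ 21

ω·3 + 1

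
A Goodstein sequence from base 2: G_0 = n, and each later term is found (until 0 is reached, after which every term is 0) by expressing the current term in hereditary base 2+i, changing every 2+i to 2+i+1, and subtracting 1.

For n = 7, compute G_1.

30

i=0: 7 = 2^2 + 2 + 1 (b=2); 2→3: 3^3 + 3 + 1 = 31; 31−1 = 30
i=1: 30 = 3^3 + 3 (b=3); 3→4: 4^4 + 4 = 260; 260−1 = 259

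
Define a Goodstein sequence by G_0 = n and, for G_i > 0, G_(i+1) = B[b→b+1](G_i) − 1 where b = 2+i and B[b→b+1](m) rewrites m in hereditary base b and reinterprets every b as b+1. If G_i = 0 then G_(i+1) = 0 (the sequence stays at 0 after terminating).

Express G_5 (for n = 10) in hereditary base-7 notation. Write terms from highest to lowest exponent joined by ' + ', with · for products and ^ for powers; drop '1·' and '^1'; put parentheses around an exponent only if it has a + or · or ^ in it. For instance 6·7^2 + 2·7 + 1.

5·7^7 + 5·7^5 + 5·7^4 + 5·7^3 + 5·7^2 + 5·7 + 4

i=0: 10 = 2^(2 + 1) + 2 (b=2); 2→3: 3^(3 + 1) + 3 = 84; 84−1 = 83
i=1: 83 = 3^(3 + 1) + 2 (b=3); 3→4: 4^(4 + 1) + 2 = 1026; 1026−1 = 1025
i=2: 1025 = 4^(4 + 1) + 1 (b=4); 4→5: 5^(5 + 1) + 1 = 15626; 15626−1 = 15625
i=3: 15625 = 5^(5 + 1) (b=5); 5→6: 6^(6 + 1) = 279936; 279936−1 = 279935
i=4: 279935 = 5·6^6 + 5·6^5 + 5·6^4 + 5·6^3 + 5·6^2 + 5·6 + 5 (b=6); 6→7: 5·7^7 + 5·7^5 + 5·7^4 + 5·7^3 + 5·7^2 + 5·7 + 5 = 4215755; 4215755−1 = 4215754
i=5: 4215754 = 5·7^7 + 5·7^5 + 5·7^4 + 5·7^3 + 5·7^2 + 5·7 + 4 (b=7); 7→8: 5·8^8 + 5·8^5 + 5·8^4 + 5·8^3 + 5·8^2 + 5·8 + 4 = 84073324; 84073324−1 = 84073323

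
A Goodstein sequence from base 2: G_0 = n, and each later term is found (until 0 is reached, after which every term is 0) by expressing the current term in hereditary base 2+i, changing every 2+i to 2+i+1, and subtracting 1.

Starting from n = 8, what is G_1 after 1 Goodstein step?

80

step 0: 8 = 2^(2 + 1); sub 3 for 2: 3^(3 + 1); = 81; G_1 = 81−1 = 80
step 1: 80 = 2·3^3 + 2·3^2 + 2·3 + 2; sub 4 for 3: 2·4^4 + 2·4^2 + 2·4 + 2; = 554; G_2 = 554−1 = 553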